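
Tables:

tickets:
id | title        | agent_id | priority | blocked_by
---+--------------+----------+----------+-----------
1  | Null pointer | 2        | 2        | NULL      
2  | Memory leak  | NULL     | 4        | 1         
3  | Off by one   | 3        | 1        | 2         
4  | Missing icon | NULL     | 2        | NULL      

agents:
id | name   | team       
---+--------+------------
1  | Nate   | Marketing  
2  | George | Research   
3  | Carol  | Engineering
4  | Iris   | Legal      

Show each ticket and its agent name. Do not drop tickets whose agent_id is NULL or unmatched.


LEFT JOIN keeps every row from tickets (the left table); where agent_id has no match in agents, the agent columns become NULL. Walk through each ticket:
  - ticket 1 (Null pointer): agent_id=2 -> matches George
  - ticket 2 (Memory leak): agent_id=NULL, no match -> kept with NULL
  - ticket 3 (Off by one): agent_id=3 -> matches Carol
  - ticket 4 (Missing icon): agent_id=NULL, no match -> kept with NULL
All 4 rows appear; 2 have NULL agent.

SQL:
SELECT a.title, b.name AS agent
FROM tickets a
LEFT JOIN agents b ON a.agent_id = b.id

Result:
title        | agent 
-------------+-------
Null pointer | George
Memory leak  | NULL  
Off by one   | Carol 
Missing icon | NULL  


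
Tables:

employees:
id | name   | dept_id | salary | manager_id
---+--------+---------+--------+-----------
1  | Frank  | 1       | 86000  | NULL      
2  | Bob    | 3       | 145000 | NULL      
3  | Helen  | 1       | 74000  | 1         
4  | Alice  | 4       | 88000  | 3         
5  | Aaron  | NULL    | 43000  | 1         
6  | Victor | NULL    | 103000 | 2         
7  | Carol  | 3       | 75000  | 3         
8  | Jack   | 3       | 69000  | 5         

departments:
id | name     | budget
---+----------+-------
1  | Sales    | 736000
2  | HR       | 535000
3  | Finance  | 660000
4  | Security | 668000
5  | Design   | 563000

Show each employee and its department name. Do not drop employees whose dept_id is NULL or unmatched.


LEFT JOIN keeps every row from employees (the left table); where dept_id has no match in departments, the department columns become NULL. Walk through each employee:
  - employee 1 (Frank): dept_id=1 -> matches Sales
  - employee 2 (Bob): dept_id=3 -> matches Finance
  - employee 3 (Helen): dept_id=1 -> matches Sales
  - employee 4 (Alice): dept_id=4 -> matches Security
  - employee 5 (Aaron): dept_id=NULL, no match -> kept with NULL
  - employee 6 (Victor): dept_id=NULL, no match -> kept with NULL
  - employee 7 (Carol): dept_id=3 -> matches Finance
  - employee 8 (Jack): dept_id=3 -> matches Finance
All 8 rows appear; 2 have NULL department.

SQL:
SELECT a.name, b.name AS department
FROM employees a
LEFT JOIN departments b ON a.dept_id = b.id

Result:
name   | department
-------+-----------
Frank  | Sales     
Bob    | Finance   
Helen  | Sales     
Alice  | Security  
Aaron  | NULL      
Victor | NULL      
Carol  | Finance   
Jack   | Finance   


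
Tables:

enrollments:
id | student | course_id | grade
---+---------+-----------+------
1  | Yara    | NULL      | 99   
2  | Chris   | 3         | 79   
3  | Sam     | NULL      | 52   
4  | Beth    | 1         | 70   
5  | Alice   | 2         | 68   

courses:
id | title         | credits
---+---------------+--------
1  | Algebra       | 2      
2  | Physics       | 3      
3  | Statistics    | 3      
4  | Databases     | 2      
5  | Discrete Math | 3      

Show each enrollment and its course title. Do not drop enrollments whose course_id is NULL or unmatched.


LEFT JOIN keeps every row from enrollments (the left table); where course_id has no match in courses, the course columns become NULL. Walk through each enrollment:
  - enrollment 1 (Yara): course_id=NULL, no match -> kept with NULL
  - enrollment 2 (Chris): course_id=3 -> matches Statistics
  - enrollment 3 (Sam): course_id=NULL, no match -> kept with NULL
  - enrollment 4 (Beth): course_id=1 -> matches Algebra
  - enrollment 5 (Alice): course_id=2 -> matches Physics
All 5 rows appear; 2 have NULL course.

SQL:
SELECT a.student, b.title AS course
FROM enrollments a
LEFT JOIN courses b ON a.course_id = b.id

Result:
student | course    
--------+-----------
Yara    | NULL      
Chris   | Statistics
Sam     | NULL      
Beth    | Algebra   
Alice   | Physics   


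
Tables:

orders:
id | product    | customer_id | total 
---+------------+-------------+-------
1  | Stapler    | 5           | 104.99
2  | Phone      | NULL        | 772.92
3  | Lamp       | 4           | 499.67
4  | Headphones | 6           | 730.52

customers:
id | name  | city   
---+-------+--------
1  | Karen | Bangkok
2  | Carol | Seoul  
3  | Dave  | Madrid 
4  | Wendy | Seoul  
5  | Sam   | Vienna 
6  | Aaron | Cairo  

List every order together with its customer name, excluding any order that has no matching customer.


INNER JOIN keeps only orders rows whose customer_id matches an id in customers. Walk through each order:
  - order 1 (Stapler): customer_id=5 -> matches Sam
  - order 2 (Phone): customer_id=NULL, no match -> dropped
  - order 3 (Lamp): customer_id=4 -> matches Wendy
  - order 4 (Headphones): customer_id=6 -> matches Aaron
So 1 of 4 rows is dropped.

SQL:
SELECT a.product, b.name AS customer
FROM orders a
INNER JOIN customers b ON a.customer_id = b.id

Result:
product    | customer
-----------+---------
Stapler    | Sam     
Lamp       | Wendy   
Headphones | Aaron   


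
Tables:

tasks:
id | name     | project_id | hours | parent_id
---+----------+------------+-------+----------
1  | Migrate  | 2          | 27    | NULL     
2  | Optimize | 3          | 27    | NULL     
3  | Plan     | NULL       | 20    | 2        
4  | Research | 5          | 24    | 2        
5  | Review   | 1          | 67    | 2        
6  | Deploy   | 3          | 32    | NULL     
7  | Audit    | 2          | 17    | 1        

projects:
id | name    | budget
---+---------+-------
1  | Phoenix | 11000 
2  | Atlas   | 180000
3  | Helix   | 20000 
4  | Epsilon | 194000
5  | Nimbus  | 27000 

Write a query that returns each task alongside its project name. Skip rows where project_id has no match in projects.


INNER JOIN keeps only tasks rows whose project_id matches an id in projects. Walk through each task:
  - task 1 (Migrate): project_id=2 -> matches Atlas
  - task 2 (Optimize): project_id=3 -> matches Helix
  - task 3 (Plan): project_id=NULL, no match -> dropped
  - task 4 (Research): project_id=5 -> matches Nimbus
  - task 5 (Review): project_id=1 -> matches Phoenix
  - task 6 (Deploy): project_id=3 -> matches Helix
  - task 7 (Audit): project_id=2 -> matches Atlas
So 1 of 7 rows is dropped.

SQL:
SELECT a.name, b.name AS project
FROM tasks a
INNER JOIN projects b ON a.project_id = b.id

Result:
name     | project
---------+--------
Migrate  | Atlas  
Optimize | Helix  
Research | Nimbus 
Review   | Phoenix
Deploy   | Helix  
Audit    | Atlas  


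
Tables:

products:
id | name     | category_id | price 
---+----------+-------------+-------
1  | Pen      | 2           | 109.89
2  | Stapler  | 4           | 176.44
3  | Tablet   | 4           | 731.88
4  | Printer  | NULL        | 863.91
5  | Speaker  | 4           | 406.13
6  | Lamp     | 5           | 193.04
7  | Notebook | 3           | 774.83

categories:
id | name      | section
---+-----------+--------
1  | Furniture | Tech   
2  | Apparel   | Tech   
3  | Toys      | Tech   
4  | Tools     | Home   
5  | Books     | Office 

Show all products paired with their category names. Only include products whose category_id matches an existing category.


INNER JOIN keeps only products rows whose category_id matches an id in categories. Walk through each product:
  - product 1 (Pen): category_id=2 -> matches Apparel
  - product 2 (Stapler): category_id=4 -> matches Tools
  - product 3 (Tablet): category_id=4 -> matches Tools
  - product 4 (Printer): category_id=NULL, no match -> dropped
  - product 5 (Speaker): category_id=4 -> matches Tools
  - product 6 (Lamp): category_id=5 -> matches Books
  - product 7 (Notebook): category_id=3 -> matches Toys
So 1 of 7 rows is dropped.

SQL:
SELECT a.name, b.name AS category
FROM products a
INNER JOIN categories b ON a.category_id = b.id

Result:
name     | category
---------+---------
Pen      | Apparel 
Stapler  | Tools   
Tablet   | Tools   
Speaker  | Tools   
Lamp     | Books   
Notebook | Toys    


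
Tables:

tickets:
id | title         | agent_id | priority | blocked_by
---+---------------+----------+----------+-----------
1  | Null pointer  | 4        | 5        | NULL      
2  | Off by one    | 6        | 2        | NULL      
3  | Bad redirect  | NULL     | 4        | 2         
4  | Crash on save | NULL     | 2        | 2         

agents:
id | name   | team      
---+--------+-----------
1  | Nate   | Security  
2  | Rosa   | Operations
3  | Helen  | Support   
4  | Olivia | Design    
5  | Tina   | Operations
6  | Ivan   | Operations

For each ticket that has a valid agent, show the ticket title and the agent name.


INNER JOIN keeps only tickets rows whose agent_id matches an id in agents. Walk through each ticket:
  - ticket 1 (Null pointer): agent_id=4 -> matches Olivia
  - ticket 2 (Off by one): agent_id=6 -> matches Ivan
  - ticket 3 (Bad redirect): agent_id=NULL, no match -> dropped
  - ticket 4 (Crash on save): agent_id=NULL, no match -> dropped
So 2 of 4 rows are dropped.

SQL:
SELECT a.title, b.name AS agent
FROM tickets a
INNER JOIN agents b ON a.agent_id = b.id

Result:
title        | agent 
-------------+-------
Null pointer | Olivia
Off by one   | Ivan  


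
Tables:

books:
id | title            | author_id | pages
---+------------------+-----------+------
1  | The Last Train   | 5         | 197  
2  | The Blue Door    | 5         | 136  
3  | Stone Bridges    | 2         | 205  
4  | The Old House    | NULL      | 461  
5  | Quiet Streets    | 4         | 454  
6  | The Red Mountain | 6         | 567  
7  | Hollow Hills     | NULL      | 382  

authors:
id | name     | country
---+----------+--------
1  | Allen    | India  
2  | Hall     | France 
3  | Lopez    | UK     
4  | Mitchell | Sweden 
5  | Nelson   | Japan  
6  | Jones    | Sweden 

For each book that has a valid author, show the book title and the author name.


INNER JOIN keeps only books rows whose author_id matches an id in authors. Walk through each book:
  - book 1 (The Last Train): author_id=5 -> matches Nelson
  - book 2 (The Blue Door): author_id=5 -> matches Nelson
  - book 3 (Stone Bridges): author_id=2 -> matches Hall
  - book 4 (The Old House): author_id=NULL, no match -> dropped
  - book 5 (Quiet Streets): author_id=4 -> matches Mitchell
  - book 6 (The Red Mountain): author_id=6 -> matches Jones
  - book 7 (Hollow Hills): author_id=NULL, no match -> dropped
So 2 of 7 rows are dropped.

SQL:
SELECT a.title, b.name AS author
FROM books a
INNER JOIN authors b ON a.author_id = b.id

Result:
title            | author  
-----------------+---------
The Last Train   | Nelson  
The Blue Door    | Nelson  
Stone Bridges    | Hall    
Quiet Streets    | Mitchell
The Red Mountain | Jones   


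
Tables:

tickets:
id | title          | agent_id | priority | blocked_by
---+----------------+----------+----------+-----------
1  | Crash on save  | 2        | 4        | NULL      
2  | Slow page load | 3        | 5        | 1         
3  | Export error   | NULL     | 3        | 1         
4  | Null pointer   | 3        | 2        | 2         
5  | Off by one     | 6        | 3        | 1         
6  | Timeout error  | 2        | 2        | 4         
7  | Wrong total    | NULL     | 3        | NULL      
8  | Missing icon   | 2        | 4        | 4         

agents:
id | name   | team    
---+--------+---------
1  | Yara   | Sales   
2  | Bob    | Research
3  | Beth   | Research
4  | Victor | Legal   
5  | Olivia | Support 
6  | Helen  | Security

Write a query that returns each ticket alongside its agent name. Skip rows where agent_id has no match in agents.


INNER JOIN keeps only tickets rows whose agent_id matches an id in agents. Walk through each ticket:
  - ticket 1 (Crash on save): agent_id=2 -> matches Bob
  - ticket 2 (Slow page load): agent_id=3 -> matches Beth
  - ticket 3 (Export error): agent_id=NULL, no match -> dropped
  - ticket 4 (Null pointer): agent_id=3 -> matches Beth
  - ticket 5 (Off by one): agent_id=6 -> matches Helen
  - ticket 6 (Timeout error): agent_id=2 -> matches Bob
  - ticket 7 (Wrong total): agent_id=NULL, no match -> dropped
  - ticket 8 (Missing icon): agent_id=2 -> matches Bob
So 2 of 8 rows are dropped.

SQL:
SELECT a.title, b.name AS agent
FROM tickets a
INNER JOIN agents b ON a.agent_id = b.id

Result:
title          | agent
---------------+------
Crash on save  | Bob  
Slow page load | Beth 
Null pointer   | Beth 
Off by one     | Helen
Timeout error  | Bob  
Missing icon   | Bob  


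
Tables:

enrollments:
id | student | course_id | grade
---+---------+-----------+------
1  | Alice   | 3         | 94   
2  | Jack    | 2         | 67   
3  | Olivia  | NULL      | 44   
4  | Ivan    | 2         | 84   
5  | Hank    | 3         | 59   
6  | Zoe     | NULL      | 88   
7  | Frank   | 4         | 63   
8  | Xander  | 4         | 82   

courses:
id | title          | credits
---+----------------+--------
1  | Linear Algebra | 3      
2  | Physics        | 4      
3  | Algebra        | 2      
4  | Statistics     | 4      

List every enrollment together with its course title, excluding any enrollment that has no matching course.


INNER JOIN keeps only enrollments rows whose course_id matches an id in courses. Walk through each enrollment:
  - enrollment 1 (Alice): course_id=3 -> matches Algebra
  - enrollment 2 (Jack): course_id=2 -> matches Physics
  - enrollment 3 (Olivia): course_id=NULL, no match -> dropped
  - enrollment 4 (Ivan): course_id=2 -> matches Physics
  - enrollment 5 (Hank): course_id=3 -> matches Algebra
  - enrollment 6 (Zoe): course_id=NULL, no match -> dropped
  - enrollment 7 (Frank): course_id=4 -> matches Statistics
  - enrollment 8 (Xander): course_id=4 -> matches Statistics
So 2 of 8 rows are dropped.

SQL:
SELECT a.student, b.title AS course
FROM enrollments a
INNER JOIN courses b ON a.course_id = b.id

Result:
student | course    
--------+-----------
Alice   | Algebra   
Jack    | Physics   
Ivan    | Physics   
Hank    | Algebra   
Frank   | Statistics
Xander  | Statistics


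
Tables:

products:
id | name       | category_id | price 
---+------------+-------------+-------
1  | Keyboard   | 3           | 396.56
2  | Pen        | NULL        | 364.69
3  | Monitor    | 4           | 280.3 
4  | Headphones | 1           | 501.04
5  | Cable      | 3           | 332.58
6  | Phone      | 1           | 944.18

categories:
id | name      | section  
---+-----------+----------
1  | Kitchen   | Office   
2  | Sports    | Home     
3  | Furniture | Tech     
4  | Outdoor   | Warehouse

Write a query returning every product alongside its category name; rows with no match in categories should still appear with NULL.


LEFT JOIN keeps every row from products (the left table); where category_id has no match in categories, the category columns become NULL. Walk through each product:
  - product 1 (Keyboard): category_id=3 -> matches Furniture
  - product 2 (Pen): category_id=NULL, no match -> kept with NULL
  - product 3 (Monitor): category_id=4 -> matches Outdoor
  - product 4 (Headphones): category_id=1 -> matches Kitchen
  - product 5 (Cable): category_id=3 -> matches Furniture
  - product 6 (Phone): category_id=1 -> matches Kitchen
All 6 rows appear; 1 has NULL category.

SQL:
SELECT a.name, b.name AS category
FROM products a
LEFT JOIN categories b ON a.category_id = b.id

Result:
name       | category 
-----------+----------
Keyboard   | Furniture
Pen        | NULL     
Monitor    | Outdoor  
Headphones | Kitchen  
Cable      | Furniture
Phone      | Kitchen  


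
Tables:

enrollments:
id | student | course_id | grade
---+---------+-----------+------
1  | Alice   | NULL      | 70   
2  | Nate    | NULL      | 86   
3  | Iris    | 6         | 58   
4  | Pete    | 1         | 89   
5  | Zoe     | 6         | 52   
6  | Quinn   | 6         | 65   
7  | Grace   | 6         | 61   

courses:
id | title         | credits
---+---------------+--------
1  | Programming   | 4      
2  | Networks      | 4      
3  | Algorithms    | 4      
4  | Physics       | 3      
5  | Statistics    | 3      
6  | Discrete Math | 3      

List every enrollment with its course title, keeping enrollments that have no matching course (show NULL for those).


LEFT JOIN keeps every row from enrollments (the left table); where course_id has no match in courses, the course columns become NULL. Walk through each enrollment:
  - enrollment 1 (Alice): course_id=NULL, no match -> kept with NULL
  - enrollment 2 (Nate): course_id=NULL, no match -> kept with NULL
  - enrollment 3 (Iris): course_id=6 -> matches Discrete Math
  - enrollment 4 (Pete): course_id=1 -> matches Programming
  - enrollment 5 (Zoe): course_id=6 -> matches Discrete Math
  - enrollment 6 (Quinn): course_id=6 -> matches Discrete Math
  - enrollment 7 (Grace): course_id=6 -> matches Discrete Math
All 7 rows appear; 2 have NULL course.

SQL:
SELECT a.student, b.title AS course
FROM enrollments a
LEFT JOIN courses b ON a.course_id = b.id

Result:
student | course       
--------+--------------
Alice   | NULL         
Nate    | NULL         
Iris    | Discrete Math
Pete    | Programming  
Zoe     | Discrete Math
Quinn   | Discrete Math
Grace   | Discrete Math


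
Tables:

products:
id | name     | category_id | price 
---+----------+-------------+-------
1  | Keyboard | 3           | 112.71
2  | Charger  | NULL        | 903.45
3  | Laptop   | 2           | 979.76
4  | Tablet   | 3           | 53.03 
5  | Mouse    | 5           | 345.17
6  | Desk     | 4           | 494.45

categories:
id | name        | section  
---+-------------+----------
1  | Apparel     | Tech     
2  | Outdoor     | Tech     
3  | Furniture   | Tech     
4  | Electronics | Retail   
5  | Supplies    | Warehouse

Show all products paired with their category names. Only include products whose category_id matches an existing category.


INNER JOIN keeps only products rows whose category_id matches an id in categories. Walk through each product:
  - product 1 (Keyboard): category_id=3 -> matches Furniture
  - product 2 (Charger): category_id=NULL, no match -> dropped
  - product 3 (Laptop): category_id=2 -> matches Outdoor
  - product 4 (Tablet): category_id=3 -> matches Furniture
  - product 5 (Mouse): category_id=5 -> matches Supplies
  - product 6 (Desk): category_id=4 -> matches Electronics
So 1 of 6 rows is dropped.

SQL:
SELECT a.name, b.name AS category
FROM products a
INNER JOIN categories b ON a.category_id = b.id

Result:
name     | category   
---------+------------
Keyboard | Furniture  
Laptop   | Outdoor    
Tablet   | Furniture  
Mouse    | Supplies   
Desk     | Electronics


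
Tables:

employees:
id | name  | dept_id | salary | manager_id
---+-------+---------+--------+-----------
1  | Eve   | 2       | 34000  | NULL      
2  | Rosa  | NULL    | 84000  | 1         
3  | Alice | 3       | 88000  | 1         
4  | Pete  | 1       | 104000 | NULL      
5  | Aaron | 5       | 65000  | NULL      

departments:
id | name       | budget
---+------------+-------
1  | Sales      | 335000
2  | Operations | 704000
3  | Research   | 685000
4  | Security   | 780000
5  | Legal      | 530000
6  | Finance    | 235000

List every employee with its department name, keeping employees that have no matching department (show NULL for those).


LEFT JOIN keeps every row from employees (the left table); where dept_id has no match in departments, the department columns become NULL. Walk through each employee:
  - employee 1 (Eve): dept_id=2 -> matches Operations
  - employee 2 (Rosa): dept_id=NULL, no match -> kept with NULL
  - employee 3 (Alice): dept_id=3 -> matches Research
  - employee 4 (Pete): dept_id=1 -> matches Sales
  - employee 5 (Aaron): dept_id=5 -> matches Legal
All 5 rows appear; 1 has NULL department.

SQL:
SELECT a.name, b.name AS department
FROM employees a
LEFT JOIN departments b ON a.dept_id = b.id

Result:
name  | department
------+-----------
Eve   | Operations
Rosa  | NULL      
Alice | Research  
Pete  | Sales     
Aaron | Legal     


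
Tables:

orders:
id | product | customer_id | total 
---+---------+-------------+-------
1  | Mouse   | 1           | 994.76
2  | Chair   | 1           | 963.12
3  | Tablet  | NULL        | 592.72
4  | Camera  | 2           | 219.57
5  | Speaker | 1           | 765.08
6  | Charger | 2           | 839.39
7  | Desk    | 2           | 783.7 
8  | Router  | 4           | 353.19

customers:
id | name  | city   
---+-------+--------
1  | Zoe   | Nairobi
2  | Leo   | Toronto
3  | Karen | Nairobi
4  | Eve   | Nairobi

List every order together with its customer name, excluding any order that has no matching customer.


INNER JOIN keeps only orders rows whose customer_id matches an id in customers. Walk through each order:
  - order 1 (Mouse): customer_id=1 -> matches Zoe
  - order 2 (Chair): customer_id=1 -> matches Zoe
  - order 3 (Tablet): customer_id=NULL, no match -> dropped
  - order 4 (Camera): customer_id=2 -> matches Leo
  - order 5 (Speaker): customer_id=1 -> matches Zoe
  - order 6 (Charger): customer_id=2 -> matches Leo
  - order 7 (Desk): customer_id=2 -> matches Leo
  - order 8 (Router): customer_id=4 -> matches Eve
So 1 of 8 rows is dropped.

SQL:
SELECT a.product, b.name AS customer
FROM orders a
INNER JOIN customers b ON a.customer_id = b.id

Result:
product | customer
--------+---------
Mouse   | Zoe     
Chair   | Zoe     
Camera  | Leo     
Speaker | Zoe     
Charger | Leo     
Desk    | Leo     
Router  | Eve     


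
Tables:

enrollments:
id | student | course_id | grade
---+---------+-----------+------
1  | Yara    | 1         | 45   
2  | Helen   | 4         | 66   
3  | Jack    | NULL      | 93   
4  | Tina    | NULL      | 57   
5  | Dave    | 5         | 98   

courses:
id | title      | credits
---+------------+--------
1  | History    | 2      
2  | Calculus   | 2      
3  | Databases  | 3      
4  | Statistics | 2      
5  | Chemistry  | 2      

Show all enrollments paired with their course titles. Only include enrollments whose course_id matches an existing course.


INNER JOIN keeps only enrollments rows whose course_id matches an id in courses. Walk through each enrollment:
  - enrollment 1 (Yara): course_id=1 -> matches History
  - enrollment 2 (Helen): course_id=4 -> matches Statistics
  - enrollment 3 (Jack): course_id=NULL, no match -> dropped
  - enrollment 4 (Tina): course_id=NULL, no match -> dropped
  - enrollment 5 (Dave): course_id=5 -> matches Chemistry
So 2 of 5 rows are dropped.

SQL:
SELECT a.student, b.title AS course
FROM enrollments a
INNER JOIN courses b ON a.course_id = b.id

Result:
student | course    
--------+-----------
Yara    | History   
Helen   | Statistics
Dave    | Chemistry 


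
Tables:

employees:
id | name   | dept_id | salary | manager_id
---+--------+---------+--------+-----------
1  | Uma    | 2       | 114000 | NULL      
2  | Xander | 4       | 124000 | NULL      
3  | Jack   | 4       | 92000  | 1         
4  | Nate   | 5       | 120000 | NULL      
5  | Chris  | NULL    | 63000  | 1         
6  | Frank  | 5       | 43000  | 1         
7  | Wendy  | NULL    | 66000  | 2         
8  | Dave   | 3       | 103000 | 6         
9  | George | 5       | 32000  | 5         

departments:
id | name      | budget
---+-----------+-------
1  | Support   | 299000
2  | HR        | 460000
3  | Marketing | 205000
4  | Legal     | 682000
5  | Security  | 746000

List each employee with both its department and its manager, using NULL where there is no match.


Two LEFT JOINs from the same base table employees: one to departments via dept_id, one to employees itself via manager_id. Both are LEFT so every employee is preserved.
Match against departments:
  - employee 1 (Uma): dept_id=2 -> matches HR
  - employee 2 (Xander): dept_id=4 -> matches Legal
  - employee 3 (Jack): dept_id=4 -> matches Legal
  - employee 4 (Nate): dept_id=5 -> matches Security
  - employee 5 (Chris): dept_id=NULL, no match -> kept with NULL
  - employee 6 (Frank): dept_id=5 -> matches Security
  - employee 7 (Wendy): dept_id=NULL, no match -> kept with NULL
  - employee 8 (Dave): dept_id=3 -> matches Marketing
  - employee 9 (George): dept_id=5 -> matches Security
Match against employees (self):
  - employee 1 (Uma): manager_id=NULL -> NULL
  - employee 2 (Xander): manager_id=NULL -> NULL
  - employee 3 (Jack): manager_id=1 -> Uma
  - employee 4 (Nate): manager_id=NULL -> NULL
  - employee 5 (Chris): manager_id=1 -> Uma
  - employee 6 (Frank): manager_id=1 -> Uma
  - employee 7 (Wendy): manager_id=2 -> Xander
  - employee 8 (Dave): manager_id=6 -> Frank
  - employee 9 (George): manager_id=5 -> Chris

SQL:
SELECT a.name, b.name AS department, c.name AS manager
FROM employees a
LEFT JOIN departments b ON a.dept_id = b.id
LEFT JOIN employees c ON a.manager_id = c.id

Result:
name   | department | manager
-------+------------+--------
Uma    | HR         | NULL   
Xander | Legal      | NULL   
Jack   | Legal      | Uma    
Nate   | Security   | NULL   
Chris  | NULL       | Uma    
Frank  | Security   | Uma    
Wendy  | NULL       | Xander 
Dave   | Marketing  | Frank  
George | Security   | Chris  


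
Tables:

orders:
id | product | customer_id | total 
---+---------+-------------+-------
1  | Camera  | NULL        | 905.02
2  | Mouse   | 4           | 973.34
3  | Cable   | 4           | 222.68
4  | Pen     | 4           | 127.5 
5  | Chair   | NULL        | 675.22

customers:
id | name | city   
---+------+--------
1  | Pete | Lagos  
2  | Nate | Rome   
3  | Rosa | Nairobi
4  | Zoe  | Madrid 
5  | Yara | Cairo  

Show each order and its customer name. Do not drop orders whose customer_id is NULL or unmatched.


LEFT JOIN keeps every row from orders (the left table); where customer_id has no match in customers, the customer columns become NULL. Walk through each order:
  - order 1 (Camera): customer_id=NULL, no match -> kept with NULL
  - order 2 (Mouse): customer_id=4 -> matches Zoe
  - order 3 (Cable): customer_id=4 -> matches Zoe
  - order 4 (Pen): customer_id=4 -> matches Zoe
  - order 5 (Chair): customer_id=NULL, no match -> kept with NULL
All 5 rows appear; 2 have NULL customer.

SQL:
SELECT a.product, b.name AS customer
FROM orders a
LEFT JOIN customers b ON a.customer_id = b.id

Result:
product | customer
--------+---------
Camera  | NULL    
Mouse   | Zoe     
Cable   | Zoe     
Pen     | Zoe     
Chair   | NULL    


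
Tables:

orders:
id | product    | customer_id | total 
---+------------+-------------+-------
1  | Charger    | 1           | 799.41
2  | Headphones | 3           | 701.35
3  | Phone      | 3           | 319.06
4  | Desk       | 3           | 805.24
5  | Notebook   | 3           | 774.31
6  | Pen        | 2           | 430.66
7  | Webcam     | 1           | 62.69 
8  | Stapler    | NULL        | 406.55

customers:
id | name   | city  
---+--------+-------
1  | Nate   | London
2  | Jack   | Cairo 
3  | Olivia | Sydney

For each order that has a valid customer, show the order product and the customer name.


INNER JOIN keeps only orders rows whose customer_id matches an id in customers. Walk through each order:
  - order 1 (Charger): customer_id=1 -> matches Nate
  - order 2 (Headphones): customer_id=3 -> matches Olivia
  - order 3 (Phone): customer_id=3 -> matches Olivia
  - order 4 (Desk): customer_id=3 -> matches Olivia
  - order 5 (Notebook): customer_id=3 -> matches Olivia
  - order 6 (Pen): customer_id=2 -> matches Jack
  - order 7 (Webcam): customer_id=1 -> matches Nate
  - order 8 (Stapler): customer_id=NULL, no match -> dropped
So 1 of 8 rows is dropped.

SQL:
SELECT a.product, b.name AS customer
FROM orders a
INNER JOIN customers b ON a.customer_id = b.id

Result:
product    | customer
-----------+---------
Charger    | Nate    
Headphones | Olivia  
Phone      | Olivia  
Desk       | Olivia  
Notebook   | Olivia  
Pen        | Jack    
Webcam     | Nate    


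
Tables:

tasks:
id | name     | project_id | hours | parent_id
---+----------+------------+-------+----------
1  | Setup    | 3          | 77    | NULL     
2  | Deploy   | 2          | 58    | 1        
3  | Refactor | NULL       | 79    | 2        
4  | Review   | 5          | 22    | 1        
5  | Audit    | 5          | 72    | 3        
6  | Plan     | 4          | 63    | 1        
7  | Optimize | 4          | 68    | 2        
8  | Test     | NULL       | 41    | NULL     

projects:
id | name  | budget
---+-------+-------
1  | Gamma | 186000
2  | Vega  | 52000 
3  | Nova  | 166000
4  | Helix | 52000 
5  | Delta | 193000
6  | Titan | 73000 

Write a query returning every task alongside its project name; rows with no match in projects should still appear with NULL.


LEFT JOIN keeps every row from tasks (the left table); where project_id has no match in projects, the project columns become NULL. Walk through each task:
  - task 1 (Setup): project_id=3 -> matches Nova
  - task 2 (Deploy): project_id=2 -> matches Vega
  - task 3 (Refactor): project_id=NULL, no match -> kept with NULL
  - task 4 (Review): project_id=5 -> matches Delta
  - task 5 (Audit): project_id=5 -> matches Delta
  - task 6 (Plan): project_id=4 -> matches Helix
  - task 7 (Optimize): project_id=4 -> matches Helix
  - task 8 (Test): project_id=NULL, no match -> kept with NULL
All 8 rows appear; 2 have NULL project.

SQL:
SELECT a.name, b.name AS project
FROM tasks a
LEFT JOIN projects b ON a.project_id = b.id

Result:
name     | project
---------+--------
Setup    | Nova   
Deploy   | Vega   
Refactor | NULL   
Review   | Delta  
Audit    | Delta  
Plan     | Helix  
Optimize | Helix  
Test     | NULL   


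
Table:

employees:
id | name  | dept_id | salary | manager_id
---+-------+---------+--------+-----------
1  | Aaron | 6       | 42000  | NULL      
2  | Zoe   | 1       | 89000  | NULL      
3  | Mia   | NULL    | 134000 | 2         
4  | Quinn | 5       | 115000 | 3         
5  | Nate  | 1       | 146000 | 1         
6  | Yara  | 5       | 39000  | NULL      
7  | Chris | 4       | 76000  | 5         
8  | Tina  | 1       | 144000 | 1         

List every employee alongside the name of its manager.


This is a self-join: employees is joined to a second copy of itself, matching each row's manager_id to another row's id. Use LEFT JOIN so rows with manager_id=NULL are kept.
  - employee 1 (Aaron): manager_id=NULL -> NULL
  - employee 2 (Zoe): manager_id=NULL -> NULL
  - employee 3 (Mia): manager_id=2 -> Zoe
  - employee 4 (Quinn): manager_id=3 -> Mia
  - employee 5 (Nate): manager_id=1 -> Aaron
  - employee 6 (Yara): manager_id=NULL -> NULL
  - employee 7 (Chris): manager_id=5 -> Nate
  - employee 8 (Tina): manager_id=1 -> Aaron

SQL:
SELECT a.name AS item, b.name AS manager
FROM employees a
LEFT JOIN employees b ON a.manager_id = b.id

Result:
item  | manager
------+--------
Aaron | NULL   
Zoe   | NULL   
Mia   | Zoe    
Quinn | Mia    
Nate  | Aaron  
Yara  | NULL   
Chris | Nate   
Tina  | Aaron  


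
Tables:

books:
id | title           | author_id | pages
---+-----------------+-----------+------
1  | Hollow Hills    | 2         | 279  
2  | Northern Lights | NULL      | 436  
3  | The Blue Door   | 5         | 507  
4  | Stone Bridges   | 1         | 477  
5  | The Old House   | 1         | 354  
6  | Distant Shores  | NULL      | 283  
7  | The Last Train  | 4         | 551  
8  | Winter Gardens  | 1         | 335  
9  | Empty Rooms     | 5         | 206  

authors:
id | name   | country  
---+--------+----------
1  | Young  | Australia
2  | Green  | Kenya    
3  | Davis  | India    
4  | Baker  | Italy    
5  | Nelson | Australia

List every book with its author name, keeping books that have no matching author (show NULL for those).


LEFT JOIN keeps every row from books (the left table); where author_id has no match in authors, the author columns become NULL. Walk through each book:
  - book 1 (Hollow Hills): author_id=2 -> matches Green
  - book 2 (Northern Lights): author_id=NULL, no match -> kept with NULL
  - book 3 (The Blue Door): author_id=5 -> matches Nelson
  - book 4 (Stone Bridges): author_id=1 -> matches Young
  - book 5 (The Old House): author_id=1 -> matches Young
  - book 6 (Distant Shores): author_id=NULL, no match -> kept with NULL
  - book 7 (The Last Train): author_id=4 -> matches Baker
  - book 8 (Winter Gardens): author_id=1 -> matches Young
  - book 9 (Empty Rooms): author_id=5 -> matches Nelson
All 9 rows appear; 2 have NULL author.

SQL:
SELECT a.title, b.name AS author
FROM books a
LEFT JOIN authors b ON a.author_id = b.id

Result:
title           | author
----------------+-------
Hollow Hills    | Green 
Northern Lights | NULL  
The Blue Door   | Nelson
Stone Bridges   | Young 
The Old House   | Young 
Distant Shores  | NULL  
The Last Train  | Baker 
Winter Gardens  | Young 
Empty Rooms     | Nelson


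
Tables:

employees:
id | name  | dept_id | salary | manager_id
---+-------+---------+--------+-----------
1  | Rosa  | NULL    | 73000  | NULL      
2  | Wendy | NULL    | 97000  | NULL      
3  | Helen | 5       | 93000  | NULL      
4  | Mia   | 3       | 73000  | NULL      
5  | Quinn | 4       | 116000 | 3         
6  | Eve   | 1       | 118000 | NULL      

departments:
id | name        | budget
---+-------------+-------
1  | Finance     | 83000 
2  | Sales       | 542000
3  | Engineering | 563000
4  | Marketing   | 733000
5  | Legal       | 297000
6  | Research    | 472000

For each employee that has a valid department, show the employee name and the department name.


INNER JOIN keeps only employees rows whose dept_id matches an id in departments. Walk through each employee:
  - employee 1 (Rosa): dept_id=NULL, no match -> dropped
  - employee 2 (Wendy): dept_id=NULL, no match -> dropped
  - employee 3 (Helen): dept_id=5 -> matches Legal
  - employee 4 (Mia): dept_id=3 -> matches Engineering
  - employee 5 (Quinn): dept_id=4 -> matches Marketing
  - employee 6 (Eve): dept_id=1 -> matches Finance
So 2 of 6 rows are dropped.

SQL:
SELECT a.name, b.name AS department
FROM employees a
INNER JOIN departments b ON a.dept_id = b.id

Result:
name  | department 
------+------------
Helen | Legal      
Mia   | Engineering
Quinn | Marketing  
Eve   | Finance    


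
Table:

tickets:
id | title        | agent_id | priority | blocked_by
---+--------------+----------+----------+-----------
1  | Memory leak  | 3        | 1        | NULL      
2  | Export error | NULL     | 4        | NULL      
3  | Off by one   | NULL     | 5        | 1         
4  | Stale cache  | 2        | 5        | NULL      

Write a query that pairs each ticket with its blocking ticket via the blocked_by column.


This is a self-join: tickets is joined to a second copy of itself, matching each row's blocked_by to another row's id. Use LEFT JOIN so rows with blocked_by=NULL are kept.
  - ticket 1 (Memory leak): blocked_by=NULL -> NULL
  - ticket 2 (Export error): blocked_by=NULL -> NULL
  - ticket 3 (Off by one): blocked_by=1 -> Memory leak
  - ticket 4 (Stale cache): blocked_by=NULL -> NULL

SQL:
SELECT a.title AS item, b.title AS blocked_by
FROM tickets a
LEFT JOIN tickets b ON a.blocked_by = b.id

Result:
item         | blocked_by 
-------------+------------
Memory leak  | NULL       
Export error | NULL       
Off by one   | Memory leak
Stale cache  | NULL       


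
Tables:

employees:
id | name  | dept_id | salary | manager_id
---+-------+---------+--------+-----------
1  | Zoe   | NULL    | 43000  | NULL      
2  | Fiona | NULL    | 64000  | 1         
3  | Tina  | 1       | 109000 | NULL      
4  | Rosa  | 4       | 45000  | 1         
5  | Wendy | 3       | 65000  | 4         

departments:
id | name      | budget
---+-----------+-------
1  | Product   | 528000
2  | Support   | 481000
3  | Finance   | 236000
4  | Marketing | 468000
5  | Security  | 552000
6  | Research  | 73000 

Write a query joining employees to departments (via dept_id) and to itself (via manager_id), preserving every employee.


Two LEFT JOINs from the same base table employees: one to departments via dept_id, one to employees itself via manager_id. Both are LEFT so every employee is preserved.
Match against departments:
  - employee 1 (Zoe): dept_id=NULL, no match -> kept with NULL
  - employee 2 (Fiona): dept_id=NULL, no match -> kept with NULL
  - employee 3 (Tina): dept_id=1 -> matches Product
  - employee 4 (Rosa): dept_id=4 -> matches Marketing
  - employee 5 (Wendy): dept_id=3 -> matches Finance
Match against employees (self):
  - employee 1 (Zoe): manager_id=NULL -> NULL
  - employee 2 (Fiona): manager_id=1 -> Zoe
  - employee 3 (Tina): manager_id=NULL -> NULL
  - employee 4 (Rosa): manager_id=1 -> Zoe
  - employee 5 (Wendy): manager_id=4 -> Rosa

SQL:
SELECT a.name, b.name AS department, c.name AS manager
FROM employees a
LEFT JOIN departments b ON a.dept_id = b.id
LEFT JOIN employees c ON a.manager_id = c.id

Result:
name  | department | manager
------+------------+--------
Zoe   | NULL       | NULL   
Fiona | NULL       | Zoe    
Tina  | Product    | NULL   
Rosa  | Marketing  | Zoe    
Wendy | Finance    | Rosa   


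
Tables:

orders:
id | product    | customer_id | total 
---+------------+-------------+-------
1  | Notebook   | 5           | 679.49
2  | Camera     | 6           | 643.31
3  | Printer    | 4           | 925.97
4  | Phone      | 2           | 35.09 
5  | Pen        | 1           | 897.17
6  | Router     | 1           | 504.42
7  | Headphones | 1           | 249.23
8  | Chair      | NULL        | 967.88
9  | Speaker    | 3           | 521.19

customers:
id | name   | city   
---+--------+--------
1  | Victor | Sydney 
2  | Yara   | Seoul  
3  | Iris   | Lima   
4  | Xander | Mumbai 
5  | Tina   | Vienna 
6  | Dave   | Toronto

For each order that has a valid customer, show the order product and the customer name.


INNER JOIN keeps only orders rows whose customer_id matches an id in customers. Walk through each order:
  - order 1 (Notebook): customer_id=5 -> matches Tina
  - order 2 (Camera): customer_id=6 -> matches Dave
  - order 3 (Printer): customer_id=4 -> matches Xander
  - order 4 (Phone): customer_id=2 -> matches Yara
  - order 5 (Pen): customer_id=1 -> matches Victor
  - order 6 (Router): customer_id=1 -> matches Victor
  - order 7 (Headphones): customer_id=1 -> matches Victor
  - order 8 (Chair): customer_id=NULL, no match -> dropped
  - order 9 (Speaker): customer_id=3 -> matches Iris
So 1 of 9 rows is dropped.

SQL:
SELECT a.product, b.name AS customer
FROM orders a
INNER JOIN customers b ON a.customer_id = b.id

Result:
product    | customer
-----------+---------
Notebook   | Tina    
Camera     | Dave    
Printer    | Xander  
Phone      | Yara    
Pen        | Victor  
Router     | Victor  
Headphones | Victor  
Speaker    | Iris    


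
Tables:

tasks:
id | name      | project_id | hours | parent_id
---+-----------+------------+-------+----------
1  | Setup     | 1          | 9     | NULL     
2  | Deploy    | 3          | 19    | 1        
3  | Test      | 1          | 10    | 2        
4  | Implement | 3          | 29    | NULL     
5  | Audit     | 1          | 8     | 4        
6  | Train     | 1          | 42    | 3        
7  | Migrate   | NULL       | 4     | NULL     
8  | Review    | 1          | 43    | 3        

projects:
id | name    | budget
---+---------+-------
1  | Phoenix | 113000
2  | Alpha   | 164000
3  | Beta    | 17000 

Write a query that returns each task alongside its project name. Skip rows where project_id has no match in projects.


INNER JOIN keeps only tasks rows whose project_id matches an id in projects. Walk through each task:
  - task 1 (Setup): project_id=1 -> matches Phoenix
  - task 2 (Deploy): project_id=3 -> matches Beta
  - task 3 (Test): project_id=1 -> matches Phoenix
  - task 4 (Implement): project_id=3 -> matches Beta
  - task 5 (Audit): project_id=1 -> matches Phoenix
  - task 6 (Train): project_id=1 -> matches Phoenix
  - task 7 (Migrate): project_id=NULL, no match -> dropped
  - task 8 (Review): project_id=1 -> matches Phoenix
So 1 of 8 rows is dropped.

SQL:
SELECT a.name, b.name AS project
FROM tasks a
INNER JOIN projects b ON a.project_id = b.id

Result:
name      | project
----------+--------
Setup     | Phoenix
Deploy    | Beta   
Test      | Phoenix
Implement | Beta   
Audit     | Phoenix
Train     | Phoenix
Review    | Phoenix
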